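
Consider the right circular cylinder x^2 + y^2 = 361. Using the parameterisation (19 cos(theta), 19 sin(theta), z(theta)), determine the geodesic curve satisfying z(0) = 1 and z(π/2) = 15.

Parameterise the cylinder of radius R = 19 as
    r(θ) = (19 cos θ, 19 sin θ, z(θ)).
The arc-length element is
    ds = sqrt(361 + (dz/dθ)^2) dθ,
so the Lagrangian is L = sqrt(361 + z'^2).
L depends on z' only, not on z or θ, so ∂L/∂z = 0 and
    ∂L/∂z' = z' / sqrt(361 + z'^2).
The Euler-Lagrange equation gives
    d/dθ( z' / sqrt(361 + z'^2) ) = 0,
so z' is constant. Integrating once:
    z(θ) = a θ + b,
a helix on the cylinder (a straight line when the cylinder is unrolled). The constants a, b are determined by the endpoint conditions.
With endpoint conditions z(0) = 1 and z(π/2) = 15: from z(0) = b we get b = 1, and a·π/2 + 1 = 15 gives a = 28/π, so
    z(θ) = (28/π) θ + 1.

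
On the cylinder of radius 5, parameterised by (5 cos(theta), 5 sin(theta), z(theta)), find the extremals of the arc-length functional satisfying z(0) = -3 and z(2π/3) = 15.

Parameterise the cylinder of radius R = 5 as
    r(θ) = (5 cos θ, 5 sin θ, z(θ)).
The arc-length element is
    ds = sqrt(25 + (dz/dθ)^2) dθ,
so the Lagrangian is L = sqrt(25 + z'^2).
L depends on z' only, not on z or θ, so ∂L/∂z = 0 and
    ∂L/∂z' = z' / sqrt(25 + z'^2).
The Euler-Lagrange equation gives
    d/dθ( z' / sqrt(25 + z'^2) ) = 0,
so z' is constant. Integrating once:
    z(θ) = a θ + b,
a helix on the cylinder (a straight line when the cylinder is unrolled). The constants a, b are determined by the endpoint conditions.
With endpoint conditions z(0) = -3 and z(2π/3) = 15: from z(0) = b we get b = -3, and a·2π/3 + -3 = 15 gives a = 27/π, so
    z(θ) = (27/π) θ − 3.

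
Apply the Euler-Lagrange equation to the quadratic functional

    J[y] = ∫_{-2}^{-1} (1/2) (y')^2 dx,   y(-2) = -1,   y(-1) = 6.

The Lagrangian is L = (1/2) (y')^2.
Compute ∂L/∂y = 0, ∂L/∂y' = y'.
The Euler-Lagrange equation d/dx(∂L/∂y') − ∂L/∂y = 0 reduces to
    y'' = 0.
Its general solution is
    y(x) = A x + B,
with A, B fixed by the endpoint conditions.
Applying the endpoint conditions y(-2) = -1 and y(-1) = 6: solve A·-2 + B = -1 and A·-1 + B = 6. Subtracting gives A(-1 − -2) = 6 − -1, so A = 7, and B = -1 − A·-2 = 13. Therefore
    y(x) = 7 x + 13.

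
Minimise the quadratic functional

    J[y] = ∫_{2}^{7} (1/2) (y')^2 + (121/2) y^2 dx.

The Lagrangian is L = (1/2) (y')^2 + (121/2) y^2.
Compute ∂L/∂y = 121y, ∂L/∂y' = y'.
The Euler-Lagrange equation d/dx(∂L/∂y') − ∂L/∂y = 0 reduces to
    y'' − 121 y = 0.
Its general solution is
    y(x) = A e^(11x) + B e^(−11x),
with A, B fixed by the endpoint conditions.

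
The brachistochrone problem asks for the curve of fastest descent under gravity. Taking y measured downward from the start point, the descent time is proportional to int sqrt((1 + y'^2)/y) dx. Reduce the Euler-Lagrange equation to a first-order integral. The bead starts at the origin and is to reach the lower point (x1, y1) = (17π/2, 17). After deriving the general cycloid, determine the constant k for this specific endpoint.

The Lagrangian L = sqrt((1 + y'^2) / y) has no explicit x dependence, so the Beltrami identity applies:
    L − y' ∂L/∂y' = C.
Compute ∂L/∂y' = y' / sqrt(y (1 + y'^2)).
Substitute:
    sqrt((1 + y'^2)/y) − y'·y' / sqrt(y (1 + y'^2))
    = (1 + y'^2) / sqrt(y (1 + y'^2)) − y'^2 / sqrt(y (1 + y'^2))
    = 1 / sqrt(y (1 + y'^2)) = C.
Squaring and rearranging gives the first integral
    y (1 + y'^2) = 1/C^2 =: k   (constant).
Solving this first-order ODE by the substitution
    y = (k/2)(1 − cos θ)
yields the cycloid parameterisation
    x(θ) = (k/2)(θ − sin θ),   y(θ) = (k/2)(1 − cos θ).
The constant k is fixed by the endpoint condition.
Now fit the given lower endpoint (x1, y1) = (17π/2, 17). At the bottom of the first arch (θ = π), the parametric equations give
    y(π) = (k/2)(1 − cos π) = k,
    x(π) = (k/2)(π − sin π) = kπ/2.
Matching y(π) = 17 gives k = 17, consistent with x(π) = 17π/2. Therefore the specific cycloid is
    x(θ) = (17/2)(θ − sin θ),   y(θ) = (17/2)(1 − cos θ).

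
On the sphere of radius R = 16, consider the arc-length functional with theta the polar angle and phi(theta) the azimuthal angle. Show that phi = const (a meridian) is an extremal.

On the sphere of radius R = 16 with spherical coordinates (θ, φ), the induced metric is
    ds^2 = 256(dθ^2 + sin^2(θ) dφ^2).
Using θ as the parameter, the arc-length functional becomes
    J[φ] = ∫ 16 sqrt(1 + sin^2(θ) (dφ/dθ)^2) dθ.
So L = 16 sqrt(1 + sin^2(θ) φ'^2). Compute
    ∂L/∂φ = 0  (L has no explicit φ dependence),
    ∂L/∂φ' = 16 sin^2(θ) φ' / sqrt(1 + sin^2(θ) φ'^2).
For the candidate φ(θ) = c (constant), φ' = 0, so ∂L/∂φ' evaluated along the candidate vanishes, and ∂L/∂φ is identically zero. Hence
    d/dθ(∂L/∂φ') − ∂L/∂φ = 0
is satisfied. Therefore meridians φ = const are extremals of arc length — they are geodesics on the sphere.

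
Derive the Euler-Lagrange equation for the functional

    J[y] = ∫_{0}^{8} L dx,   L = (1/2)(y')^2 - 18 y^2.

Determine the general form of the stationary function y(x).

The Lagrangian is L = (1/2)(y')^2 - 18 y^2.
∂L/∂y = -36y.
∂L/∂y' = y'.
The Euler-Lagrange equation d/dx(∂L/∂y') − ∂L/∂y = 0 becomes:
    y'' + 36 y = 0
General solution: y(x) = A sin(6x) + B cos(6x), where A and B are arbitrary constants fixed by the endpoint conditions.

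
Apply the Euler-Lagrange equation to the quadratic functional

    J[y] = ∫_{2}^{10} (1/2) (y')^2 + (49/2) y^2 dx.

The Lagrangian is L = (1/2) (y')^2 + (49/2) y^2.
Compute ∂L/∂y = 49y, ∂L/∂y' = y'.
The Euler-Lagrange equation d/dx(∂L/∂y') − ∂L/∂y = 0 reduces to
    y'' − 49 y = 0.
Its general solution is
    y(x) = A e^(7x) + B e^(−7x),
with A, B fixed by the endpoint conditions.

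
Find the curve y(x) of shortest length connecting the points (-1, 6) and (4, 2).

Arc-length functional: J[y] = ∫ sqrt(1 + (y')^2) dx.
Lagrangian L = sqrt(1 + (y')^2) has no explicit y dependence, so ∂L/∂y = 0 and the Euler-Lagrange equation gives
    d/dx( y' / sqrt(1 + (y')^2) ) = 0  ⇒  y' / sqrt(1 + (y')^2) = const.
Hence y' is constant, so y(x) is affine.
Fitting the endpoints (-1, 6) and (4, 2):
    slope m = (2 − 6) / (4 − (-1)) = -4/5,
    intercept c = 6 − m·(-1) = 26/5.
Extremal: y(x) = (-4/5) x + 26/5.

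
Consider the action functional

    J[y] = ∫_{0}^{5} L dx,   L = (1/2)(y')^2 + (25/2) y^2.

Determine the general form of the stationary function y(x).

The Lagrangian is L = (1/2)(y')^2 + (25/2) y^2.
∂L/∂y = 25y.
∂L/∂y' = y'.
The Euler-Lagrange equation d/dx(∂L/∂y') − ∂L/∂y = 0 becomes:
    y'' - 25 y = 0
General solution: y(x) = A e^(5x) + B e^(-5x), where A and B are arbitrary constants fixed by the endpoint conditions.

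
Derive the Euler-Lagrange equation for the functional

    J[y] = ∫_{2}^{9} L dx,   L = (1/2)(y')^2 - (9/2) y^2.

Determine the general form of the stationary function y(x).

The Lagrangian is L = (1/2)(y')^2 - (9/2) y^2.
∂L/∂y = -9y.
∂L/∂y' = y'.
The Euler-Lagrange equation d/dx(∂L/∂y') − ∂L/∂y = 0 becomes:
    y'' + 9 y = 0
General solution: y(x) = A sin(3x) + B cos(3x), where A and B are arbitrary constants fixed by the endpoint conditions.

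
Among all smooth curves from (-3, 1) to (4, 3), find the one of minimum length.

Arc-length functional: J[y] = ∫ sqrt(1 + (y')^2) dx.
Lagrangian L = sqrt(1 + (y')^2) has no explicit y dependence, so ∂L/∂y = 0 and the Euler-Lagrange equation gives
    d/dx( y' / sqrt(1 + (y')^2) ) = 0  ⇒  y' / sqrt(1 + (y')^2) = const.
Hence y' is constant, so y(x) is affine.
Fitting the endpoints (-3, 1) and (4, 3):
    slope m = (3 − 1) / (4 − (-3)) = 2/7,
    intercept c = 1 − m·(-3) = 13/7.
Extremal: y(x) = (2/7) x + 13/7.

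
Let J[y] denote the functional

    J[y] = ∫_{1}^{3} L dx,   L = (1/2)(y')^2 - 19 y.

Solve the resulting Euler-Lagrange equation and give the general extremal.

The Lagrangian is L = (1/2)(y')^2 - 19 y.
∂L/∂y = -19.
∂L/∂y' = y'.
The Euler-Lagrange equation d/dx(∂L/∂y') − ∂L/∂y = 0 becomes:
    y'' + 19 = 0
General solution: y(x) = -(19/2) x^2 + A x + B, where A and B are arbitrary constants fixed by the endpoint conditions.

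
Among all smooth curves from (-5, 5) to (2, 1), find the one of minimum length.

Arc-length functional: J[y] = ∫ sqrt(1 + (y')^2) dx.
Lagrangian L = sqrt(1 + (y')^2) has no explicit y dependence, so ∂L/∂y = 0 and the Euler-Lagrange equation gives
    d/dx( y' / sqrt(1 + (y')^2) ) = 0  ⇒  y' / sqrt(1 + (y')^2) = const.
Hence y' is constant, so y(x) is affine.
Fitting the endpoints (-5, 5) and (2, 1):
    slope m = (1 − 5) / (2 − (-5)) = -4/7,
    intercept c = 5 − m·(-5) = 15/7.
Extremal: y(x) = (-4/7) x + 15/7.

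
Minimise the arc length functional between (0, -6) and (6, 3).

Arc-length functional: J[y] = ∫ sqrt(1 + (y')^2) dx.
Lagrangian L = sqrt(1 + (y')^2) has no explicit y dependence, so ∂L/∂y = 0 and the Euler-Lagrange equation gives
    d/dx( y' / sqrt(1 + (y')^2) ) = 0  ⇒  y' / sqrt(1 + (y')^2) = const.
Hence y' is constant, so y(x) is affine.
Fitting the endpoints (0, -6) and (6, 3):
    slope m = (3 − (-6)) / (6 − 0) = 3/2,
    intercept c = (-6) − m·0 = -6.
Extremal: y(x) = (3/2) x - 6.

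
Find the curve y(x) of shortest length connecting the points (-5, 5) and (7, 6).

Arc-length functional: J[y] = ∫ sqrt(1 + (y')^2) dx.
Lagrangian L = sqrt(1 + (y')^2) has no explicit y dependence, so ∂L/∂y = 0 and the Euler-Lagrange equation gives
    d/dx( y' / sqrt(1 + (y')^2) ) = 0  ⇒  y' / sqrt(1 + (y')^2) = const.
Hence y' is constant, so y(x) is affine.
Fitting the endpoints (-5, 5) and (7, 6):
    slope m = (6 − 5) / (7 − (-5)) = 1/12,
    intercept c = 5 − m·(-5) = 65/12.
Extremal: y(x) = (1/12) x + 65/12.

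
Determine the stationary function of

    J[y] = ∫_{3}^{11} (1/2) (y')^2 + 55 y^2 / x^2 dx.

The Lagrangian is L = (1/2) (y')^2 + 55 y^2 / x^2.
Compute ∂L/∂y = 110y/x^2, ∂L/∂y' = y'.
The Euler-Lagrange equation d/dx(∂L/∂y') − ∂L/∂y = 0 reduces to
    y'' − 110/x^2 · y = 0  (x > 0).
Its general solution is
    y(x) = A x^11 + B x^(-10),
with A, B fixed by the endpoint conditions.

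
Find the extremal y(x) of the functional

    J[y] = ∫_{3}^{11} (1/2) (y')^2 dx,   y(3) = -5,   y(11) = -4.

The Lagrangian is L = (1/2) (y')^2.
Compute ∂L/∂y = 0, ∂L/∂y' = y'.
The Euler-Lagrange equation d/dx(∂L/∂y') − ∂L/∂y = 0 reduces to
    y'' = 0.
Its general solution is
    y(x) = A x + B,
with A, B fixed by the endpoint conditions.
Applying the endpoint conditions y(3) = -5 and y(11) = -4: solve A·3 + B = -5 and A·11 + B = -4. Subtracting gives A(11 − 3) = -4 − -5, so A = 1/8, and B = -5 − A·3 = -43/8. Therefore
    y(x) = (1/8) x - 43/8.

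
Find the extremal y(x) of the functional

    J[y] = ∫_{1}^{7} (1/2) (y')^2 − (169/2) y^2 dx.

The Lagrangian is L = (1/2) (y')^2 − (169/2) y^2.
Compute ∂L/∂y = -169y, ∂L/∂y' = y'.
The Euler-Lagrange equation d/dx(∂L/∂y') − ∂L/∂y = 0 reduces to
    y'' + 169 y = 0.
Its general solution is
    y(x) = A sin(13x) + B cos(13x),
with A, B fixed by the endpoint conditions.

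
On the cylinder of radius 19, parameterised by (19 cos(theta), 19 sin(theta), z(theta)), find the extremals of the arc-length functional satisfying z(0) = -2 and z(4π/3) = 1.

Parameterise the cylinder of radius R = 19 as
    r(θ) = (19 cos θ, 19 sin θ, z(θ)).
The arc-length element is
    ds = sqrt(361 + (dz/dθ)^2) dθ,
so the Lagrangian is L = sqrt(361 + z'^2).
L depends on z' only, not on z or θ, so ∂L/∂z = 0 and
    ∂L/∂z' = z' / sqrt(361 + z'^2).
The Euler-Lagrange equation gives
    d/dθ( z' / sqrt(361 + z'^2) ) = 0,
so z' is constant. Integrating once:
    z(θ) = a θ + b,
a helix on the cylinder (a straight line when the cylinder is unrolled). The constants a, b are determined by the endpoint conditions.
With endpoint conditions z(0) = -2 and z(4π/3) = 1: from z(0) = b we get b = -2, and a·4π/3 + -2 = 1 gives a = 9/(4π), so
    z(θ) = (9/(4π)) θ − 2.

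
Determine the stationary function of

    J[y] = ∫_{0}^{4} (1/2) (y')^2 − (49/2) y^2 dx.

The Lagrangian is L = (1/2) (y')^2 − (49/2) y^2.
Compute ∂L/∂y = -49y, ∂L/∂y' = y'.
The Euler-Lagrange equation d/dx(∂L/∂y') − ∂L/∂y = 0 reduces to
    y'' + 49 y = 0.
Its general solution is
    y(x) = A sin(7x) + B cos(7x),
with A, B fixed by the endpoint conditions.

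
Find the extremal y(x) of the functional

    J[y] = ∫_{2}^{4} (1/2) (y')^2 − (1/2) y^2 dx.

The Lagrangian is L = (1/2) (y')^2 − (1/2) y^2.
Compute ∂L/∂y = -y, ∂L/∂y' = y'.
The Euler-Lagrange equation d/dx(∂L/∂y') − ∂L/∂y = 0 reduces to
    y'' + y = 0.
Its general solution is
    y(x) = A sin(x) + B cos(x),
with A, B fixed by the endpoint conditions.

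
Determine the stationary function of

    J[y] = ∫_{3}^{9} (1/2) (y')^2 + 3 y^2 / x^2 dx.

The Lagrangian is L = (1/2) (y')^2 + 3 y^2 / x^2.
Compute ∂L/∂y = 6y/x^2, ∂L/∂y' = y'.
The Euler-Lagrange equation d/dx(∂L/∂y') − ∂L/∂y = 0 reduces to
    y'' − 6/x^2 · y = 0  (x > 0).
Its general solution is
    y(x) = A x^3 + B x^(-2),
with A, B fixed by the endpoint conditions.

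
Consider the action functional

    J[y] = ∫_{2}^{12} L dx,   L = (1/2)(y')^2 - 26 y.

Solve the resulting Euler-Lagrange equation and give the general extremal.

The Lagrangian is L = (1/2)(y')^2 - 26 y.
∂L/∂y = -26.
∂L/∂y' = y'.
The Euler-Lagrange equation d/dx(∂L/∂y') − ∂L/∂y = 0 becomes:
    y'' + 26 = 0
General solution: y(x) = -13 x^2 + A x + B, where A and B are arbitrary constants fixed by the endpoint conditions.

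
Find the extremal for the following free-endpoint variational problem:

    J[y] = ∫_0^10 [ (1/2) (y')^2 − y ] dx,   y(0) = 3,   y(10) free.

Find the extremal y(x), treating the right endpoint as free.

The Lagrangian L = (1/2) (y')^2 − y gives
    ∂L/∂y = −1,   ∂L/∂y' = y'.
Euler-Lagrange: d/dx(y') − (−1) = 0, i.e. y'' + 1 = 0, so
    y(x) = −(1/2) x^2 + C1 x + C2.
Fixed left endpoint y(0) = 3 ⇒ C2 = 3.
The right endpoint x = 10 is free, so the natural (transversality) condition is ∂L/∂y' |_{x=10} = 0, i.e. y'(10) = 0.
Compute y'(x) = −1 x + C1, so y'(10) = −10 + C1 = 0 ⇒ C1 = 10.
Therefore the extremal is
    y(x) = −x^2/2 + 10 x + 3.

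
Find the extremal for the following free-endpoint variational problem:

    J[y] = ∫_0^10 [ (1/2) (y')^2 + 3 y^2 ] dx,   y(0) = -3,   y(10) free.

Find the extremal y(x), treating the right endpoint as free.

The Lagrangian L = (1/2) (y')^2 + 3 y^2 gives
    ∂L/∂y = 6 y,   ∂L/∂y' = y'.
Euler-Lagrange: y'' − 6 y = 0.
With k = sqrt(6), the general solution is
    y(x) = A cosh(sqrt(6) x) + B sinh(sqrt(6) x).
Fixed left endpoint y(0) = -3 ⇒ A = -3.
The right endpoint x = 10 is free, so the natural (transversality) condition is ∂L/∂y' |_{x=10} = 0, i.e. y'(10) = 0.
Compute y'(x) = A k sinh(k x) + B k cosh(k x), so
    y'(10) = A k sinh(k·10) + B k cosh(k·10) = 0
    ⇒ B = −A tanh(k·10) = 3 tanh(sqrt(6)·10).
Therefore the extremal is
    y(x) = −3 cosh(sqrt(6) x) + 3 tanh(sqrt(6)·10) sinh(sqrt(6) x).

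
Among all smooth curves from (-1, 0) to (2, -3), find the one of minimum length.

Arc-length functional: J[y] = ∫ sqrt(1 + (y')^2) dx.
Lagrangian L = sqrt(1 + (y')^2) has no explicit y dependence, so ∂L/∂y = 0 and the Euler-Lagrange equation gives
    d/dx( y' / sqrt(1 + (y')^2) ) = 0  ⇒  y' / sqrt(1 + (y')^2) = const.
Hence y' is constant, so y(x) is affine.
Fitting the endpoints (-1, 0) and (2, -3):
    slope m = ((-3) − 0) / (2 − (-1)) = -1,
    intercept c = 0 − m·(-1) = -1.
Extremal: y(x) = -x - 1.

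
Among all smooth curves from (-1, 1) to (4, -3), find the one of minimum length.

Arc-length functional: J[y] = ∫ sqrt(1 + (y')^2) dx.
Lagrangian L = sqrt(1 + (y')^2) has no explicit y dependence, so ∂L/∂y = 0 and the Euler-Lagrange equation gives
    d/dx( y' / sqrt(1 + (y')^2) ) = 0  ⇒  y' / sqrt(1 + (y')^2) = const.
Hence y' is constant, so y(x) is affine.
Fitting the endpoints (-1, 1) and (4, -3):
    slope m = ((-3) − 1) / (4 − (-1)) = -4/5,
    intercept c = 1 − m·(-1) = 1/5.
Extremal: y(x) = (-4/5) x + 1/5.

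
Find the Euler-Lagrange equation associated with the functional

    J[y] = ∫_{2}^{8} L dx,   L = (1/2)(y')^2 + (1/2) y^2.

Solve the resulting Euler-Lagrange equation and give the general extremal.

The Lagrangian is L = (1/2)(y')^2 + (1/2) y^2.
∂L/∂y = y.
∂L/∂y' = y'.
The Euler-Lagrange equation d/dx(∂L/∂y') − ∂L/∂y = 0 becomes:
    y'' - y = 0
General solution: y(x) = A e^x + B e^(-x), where A and B are arbitrary constants fixed by the endpoint conditions.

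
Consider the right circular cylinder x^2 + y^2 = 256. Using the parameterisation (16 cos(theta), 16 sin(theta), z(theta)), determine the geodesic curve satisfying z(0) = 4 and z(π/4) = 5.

Parameterise the cylinder of radius R = 16 as
    r(θ) = (16 cos θ, 16 sin θ, z(θ)).
The arc-length element is
    ds = sqrt(256 + (dz/dθ)^2) dθ,
so the Lagrangian is L = sqrt(256 + z'^2).
L depends on z' only, not on z or θ, so ∂L/∂z = 0 and
    ∂L/∂z' = z' / sqrt(256 + z'^2).
The Euler-Lagrange equation gives
    d/dθ( z' / sqrt(256 + z'^2) ) = 0,
so z' is constant. Integrating once:
    z(θ) = a θ + b,
a helix on the cylinder (a straight line when the cylinder is unrolled). The constants a, b are determined by the endpoint conditions.
With endpoint conditions z(0) = 4 and z(π/4) = 5: from z(0) = b we get b = 4, and a·π/4 + 4 = 5 gives a = 4/π, so
    z(θ) = (4/π) θ + 4.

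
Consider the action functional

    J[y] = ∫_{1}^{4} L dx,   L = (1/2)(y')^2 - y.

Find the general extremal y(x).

The Lagrangian is L = (1/2)(y')^2 - y.
∂L/∂y = -1.
∂L/∂y' = y'.
The Euler-Lagrange equation d/dx(∂L/∂y') − ∂L/∂y = 0 becomes:
    y'' + 1 = 0
General solution: y(x) = -x^2/2 + A x + B, where A and B are arbitrary constants fixed by the endpoint conditions.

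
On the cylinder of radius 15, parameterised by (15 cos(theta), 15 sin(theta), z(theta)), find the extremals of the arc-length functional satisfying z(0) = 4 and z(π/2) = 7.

Parameterise the cylinder of radius R = 15 as
    r(θ) = (15 cos θ, 15 sin θ, z(θ)).
The arc-length element is
    ds = sqrt(225 + (dz/dθ)^2) dθ,
so the Lagrangian is L = sqrt(225 + z'^2).
L depends on z' only, not on z or θ, so ∂L/∂z = 0 and
    ∂L/∂z' = z' / sqrt(225 + z'^2).
The Euler-Lagrange equation gives
    d/dθ( z' / sqrt(225 + z'^2) ) = 0,
so z' is constant. Integrating once:
    z(θ) = a θ + b,
a helix on the cylinder (a straight line when the cylinder is unrolled). The constants a, b are determined by the endpoint conditions.
With endpoint conditions z(0) = 4 and z(π/2) = 7: from z(0) = b we get b = 4, and a·π/2 + 4 = 7 gives a = 6/π, so
    z(θ) = (6/π) θ + 4.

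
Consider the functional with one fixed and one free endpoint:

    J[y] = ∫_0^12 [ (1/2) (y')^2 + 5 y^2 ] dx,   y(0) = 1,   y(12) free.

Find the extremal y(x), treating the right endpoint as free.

The Lagrangian L = (1/2) (y')^2 + 5 y^2 gives
    ∂L/∂y = 10 y,   ∂L/∂y' = y'.
Euler-Lagrange: y'' − 10 y = 0.
With k = sqrt(10), the general solution is
    y(x) = A cosh(sqrt(10) x) + B sinh(sqrt(10) x).
Fixed left endpoint y(0) = 1 ⇒ A = 1.
The right endpoint x = 12 is free, so the natural (transversality) condition is ∂L/∂y' |_{x=12} = 0, i.e. y'(12) = 0.
Compute y'(x) = A k sinh(k x) + B k cosh(k x), so
    y'(12) = A k sinh(k·12) + B k cosh(k·12) = 0
    ⇒ B = −A tanh(k·12) = − tanh(sqrt(10)·12).
Therefore the extremal is
    y(x) = cosh(sqrt(10) x) − tanh(sqrt(10)·12) sinh(sqrt(10) x).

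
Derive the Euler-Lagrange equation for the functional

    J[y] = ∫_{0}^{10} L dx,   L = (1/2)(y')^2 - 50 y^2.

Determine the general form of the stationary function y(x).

The Lagrangian is L = (1/2)(y')^2 - 50 y^2.
∂L/∂y = -100y.
∂L/∂y' = y'.
The Euler-Lagrange equation d/dx(∂L/∂y') − ∂L/∂y = 0 becomes:
    y'' + 100 y = 0
General solution: y(x) = A sin(10x) + B cos(10x), where A and B are arbitrary constants fixed by the endpoint conditions.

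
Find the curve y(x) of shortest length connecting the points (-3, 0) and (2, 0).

Arc-length functional: J[y] = ∫ sqrt(1 + (y')^2) dx.
Lagrangian L = sqrt(1 + (y')^2) has no explicit y dependence, so ∂L/∂y = 0 and the Euler-Lagrange equation gives
    d/dx( y' / sqrt(1 + (y')^2) ) = 0  ⇒  y' / sqrt(1 + (y')^2) = const.
Hence y' is constant, so y(x) is affine.
Fitting the endpoints (-3, 0) and (2, 0):
    slope m = (0 − 0) / (2 − (-3)) = 0,
    intercept c = 0 − m·(-3) = 0.
Extremal: y(x) = 0.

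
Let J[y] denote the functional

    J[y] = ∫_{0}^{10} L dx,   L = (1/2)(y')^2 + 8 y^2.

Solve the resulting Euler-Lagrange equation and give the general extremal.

The Lagrangian is L = (1/2)(y')^2 + 8 y^2.
∂L/∂y = 16y.
∂L/∂y' = y'.
The Euler-Lagrange equation d/dx(∂L/∂y') − ∂L/∂y = 0 becomes:
    y'' - 16 y = 0
General solution: y(x) = A e^(4x) + B e^(-4x), where A and B are arbitrary constants fixed by the endpoint conditions.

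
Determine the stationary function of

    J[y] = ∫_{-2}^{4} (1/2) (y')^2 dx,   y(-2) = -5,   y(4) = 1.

The Lagrangian is L = (1/2) (y')^2.
Compute ∂L/∂y = 0, ∂L/∂y' = y'.
The Euler-Lagrange equation d/dx(∂L/∂y') − ∂L/∂y = 0 reduces to
    y'' = 0.
Its general solution is
    y(x) = A x + B,
with A, B fixed by the endpoint conditions.
Applying the endpoint conditions y(-2) = -5 and y(4) = 1: solve A·-2 + B = -5 and A·4 + B = 1. Subtracting gives A(4 − -2) = 1 − -5, so A = 1, and B = -5 − A·-2 = -3. Therefore
    y(x) = x - 3.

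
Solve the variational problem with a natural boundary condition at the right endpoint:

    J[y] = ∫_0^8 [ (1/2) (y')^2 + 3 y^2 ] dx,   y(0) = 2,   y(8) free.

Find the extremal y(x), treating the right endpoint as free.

The Lagrangian L = (1/2) (y')^2 + 3 y^2 gives
    ∂L/∂y = 6 y,   ∂L/∂y' = y'.
Euler-Lagrange: y'' − 6 y = 0.
With k = sqrt(6), the general solution is
    y(x) = A cosh(sqrt(6) x) + B sinh(sqrt(6) x).
Fixed left endpoint y(0) = 2 ⇒ A = 2.
The right endpoint x = 8 is free, so the natural (transversality) condition is ∂L/∂y' |_{x=8} = 0, i.e. y'(8) = 0.
Compute y'(x) = A k sinh(k x) + B k cosh(k x), so
    y'(8) = A k sinh(k·8) + B k cosh(k·8) = 0
    ⇒ B = −A tanh(k·8) = − 2 tanh(sqrt(6)·8).
Therefore the extremal is
    y(x) = 2 cosh(sqrt(6) x) − 2 tanh(sqrt(6)·8) sinh(sqrt(6) x).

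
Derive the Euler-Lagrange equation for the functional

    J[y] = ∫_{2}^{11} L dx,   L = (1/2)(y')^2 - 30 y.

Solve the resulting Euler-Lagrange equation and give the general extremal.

The Lagrangian is L = (1/2)(y')^2 - 30 y.
∂L/∂y = -30.
∂L/∂y' = y'.
The Euler-Lagrange equation d/dx(∂L/∂y') − ∂L/∂y = 0 becomes:
    y'' + 30 = 0
General solution: y(x) = -15 x^2 + A x + B, where A and B are arbitrary constants fixed by the endpoint conditions.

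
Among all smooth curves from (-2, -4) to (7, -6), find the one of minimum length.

Arc-length functional: J[y] = ∫ sqrt(1 + (y')^2) dx.
Lagrangian L = sqrt(1 + (y')^2) has no explicit y dependence, so ∂L/∂y = 0 and the Euler-Lagrange equation gives
    d/dx( y' / sqrt(1 + (y')^2) ) = 0  ⇒  y' / sqrt(1 + (y')^2) = const.
Hence y' is constant, so y(x) is affine.
Fitting the endpoints (-2, -4) and (7, -6):
    slope m = ((-6) − (-4)) / (7 − (-2)) = -2/9,
    intercept c = (-4) − m·(-2) = -40/9.
Extremal: y(x) = (-2/9) x - 40/9.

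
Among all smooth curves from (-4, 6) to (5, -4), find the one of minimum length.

Arc-length functional: J[y] = ∫ sqrt(1 + (y')^2) dx.
Lagrangian L = sqrt(1 + (y')^2) has no explicit y dependence, so ∂L/∂y = 0 and the Euler-Lagrange equation gives
    d/dx( y' / sqrt(1 + (y')^2) ) = 0  ⇒  y' / sqrt(1 + (y')^2) = const.
Hence y' is constant, so y(x) is affine.
Fitting the endpoints (-4, 6) and (5, -4):
    slope m = ((-4) − 6) / (5 − (-4)) = -10/9,
    intercept c = 6 − m·(-4) = 14/9.
Extremal: y(x) = (-10/9) x + 14/9.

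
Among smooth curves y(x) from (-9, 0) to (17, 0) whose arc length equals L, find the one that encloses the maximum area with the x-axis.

Set up the augmented Lagrangian using a multiplier λ for the length constraint:
    F(y, y') = y − λ sqrt(1 + y'^2).
F has no explicit x dependence, so the Beltrami identity yields a first integral
    F − y' ∂F/∂y' = C.
Compute ∂F/∂y' = −λ y' / sqrt(1 + y'^2). Then
    y − λ sqrt(1 + y'^2) + λ y'^2 / sqrt(1 + y'^2) = C
    ⇒  y − λ / sqrt(1 + y'^2) = C.
Solving for y' and integrating gives
    (x − a)^2 + (y − b)^2 = λ^2,
a circular arc of radius λ. The constants a, b are determined by the endpoint conditions y(-9) = y(17) = 0, and λ is fixed implicitly by the length constraint
    ∫_{-9}^{17} sqrt(1 + y'^2) dx = L.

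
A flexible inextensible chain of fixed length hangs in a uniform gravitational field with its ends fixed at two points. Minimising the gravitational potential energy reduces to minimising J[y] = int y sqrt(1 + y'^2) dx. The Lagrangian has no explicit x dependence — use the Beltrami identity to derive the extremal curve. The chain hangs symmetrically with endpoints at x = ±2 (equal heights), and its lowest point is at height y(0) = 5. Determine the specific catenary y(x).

The Lagrangian L(y, y') = y sqrt(1 + y'^2) has no explicit x dependence, so the Beltrami identity applies:
    L − y' ∂L/∂y' = C.
Compute ∂L/∂y' = y · y' / sqrt(1 + y'^2). Then
    L − y' ∂L/∂y'
    = y sqrt(1 + y'^2) − y · y'^2 / sqrt(1 + y'^2)
    = y (1 + y'^2 − y'^2) / sqrt(1 + y'^2)
    = y / sqrt(1 + y'^2) = C.
Squaring gives y^2 = C^2 (1 + y'^2), i.e.
    y'^2 = y^2 / C^2 − 1.
Separating variables,
    dy / sqrt(y^2 − C^2) = dx / C,
and integrating gives arccosh(y / C) = (x − a)/C, so
    y(x) = C cosh((x − a)/C),
the catenary. The constants C and a are fixed by the two endpoint conditions (and, for the hanging-chain problem, the length constraint selects C).
Now fit the given data. The endpoints x = ±2 are symmetric at equal height, so the catenary is even about its minimum: a = 0 and y(x) = C cosh(x/C). The lowest point is y(0) = C cosh(0) = C, and we are told y(0) = 5, so C = 5. Therefore
    y(x) = 5 cosh(x/5),
and at the endpoints
    y(±2) = 5 cosh(2/5).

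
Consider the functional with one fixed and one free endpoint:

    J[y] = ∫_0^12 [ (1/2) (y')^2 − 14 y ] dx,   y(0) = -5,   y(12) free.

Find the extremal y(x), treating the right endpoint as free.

The Lagrangian L = (1/2) (y')^2 − 14 y gives
    ∂L/∂y = −14,   ∂L/∂y' = y'.
Euler-Lagrange: d/dx(y') − (−14) = 0, i.e. y'' + 14 = 0, so
    y(x) = −(14/2) x^2 + C1 x + C2.
Fixed left endpoint y(0) = -5 ⇒ C2 = -5.
The right endpoint x = 12 is free, so the natural (transversality) condition is ∂L/∂y' |_{x=12} = 0, i.e. y'(12) = 0.
Compute y'(x) = −14 x + C1, so y'(12) = −168 + C1 = 0 ⇒ C1 = 168.
Therefore the extremal is
    y(x) = −7 x^2 + 168 x − 5.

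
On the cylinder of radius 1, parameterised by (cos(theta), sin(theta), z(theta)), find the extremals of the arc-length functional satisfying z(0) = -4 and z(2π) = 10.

Parameterise the cylinder of radius R = 1 as
    r(θ) = (cos θ, sin θ, z(θ)).
The arc-length element is
    ds = sqrt(1 + (dz/dθ)^2) dθ,
so the Lagrangian is L = sqrt(1 + z'^2).
L depends on z' only, not on z or θ, so ∂L/∂z = 0 and
    ∂L/∂z' = z' / sqrt(1 + z'^2).
The Euler-Lagrange equation gives
    d/dθ( z' / sqrt(1 + z'^2) ) = 0,
so z' is constant. Integrating once:
    z(θ) = a θ + b,
a helix on the cylinder (a straight line when the cylinder is unrolled). The constants a, b are determined by the endpoint conditions.
With endpoint conditions z(0) = -4 and z(2π) = 10: from z(0) = b we get b = -4, and a·2π + -4 = 10 gives a = 7/π, so
    z(θ) = (7/π) θ − 4.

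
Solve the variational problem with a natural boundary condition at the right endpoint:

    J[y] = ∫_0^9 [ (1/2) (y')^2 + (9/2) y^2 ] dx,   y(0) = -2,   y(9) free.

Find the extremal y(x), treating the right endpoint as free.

The Lagrangian L = (1/2) (y')^2 + (9/2) y^2 gives
    ∂L/∂y = 9 y,   ∂L/∂y' = y'.
Euler-Lagrange: y'' − 9 y = 0.
With k = 3, the general solution is
    y(x) = A cosh(3 x) + B sinh(3 x).
Fixed left endpoint y(0) = -2 ⇒ A = -2.
The right endpoint x = 9 is free, so the natural (transversality) condition is ∂L/∂y' |_{x=9} = 0, i.e. y'(9) = 0.
Compute y'(x) = A k sinh(k x) + B k cosh(k x), so
    y'(9) = A k sinh(k·9) + B k cosh(k·9) = 0
    ⇒ B = −A tanh(k·9) = 2 tanh(3·9).
Therefore the extremal is
    y(x) = −2 cosh(3 x) + 2 tanh(3·9) sinh(3 x).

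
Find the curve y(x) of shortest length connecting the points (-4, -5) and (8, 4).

Arc-length functional: J[y] = ∫ sqrt(1 + (y')^2) dx.
Lagrangian L = sqrt(1 + (y')^2) has no explicit y dependence, so ∂L/∂y = 0 and the Euler-Lagrange equation gives
    d/dx( y' / sqrt(1 + (y')^2) ) = 0  ⇒  y' / sqrt(1 + (y')^2) = const.
Hence y' is constant, so y(x) is affine.
Fitting the endpoints (-4, -5) and (8, 4):
    slope m = (4 − (-5)) / (8 − (-4)) = 3/4,
    intercept c = (-5) − m·(-4) = -2.
Extremal: y(x) = (3/4) x - 2.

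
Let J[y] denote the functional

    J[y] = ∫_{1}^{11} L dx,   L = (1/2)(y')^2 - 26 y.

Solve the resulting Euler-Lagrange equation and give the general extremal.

The Lagrangian is L = (1/2)(y')^2 - 26 y.
∂L/∂y = -26.
∂L/∂y' = y'.
The Euler-Lagrange equation d/dx(∂L/∂y') − ∂L/∂y = 0 becomes:
    y'' + 26 = 0
General solution: y(x) = -13 x^2 + A x + B, where A and B are arbitrary constants fixed by the endpoint conditions.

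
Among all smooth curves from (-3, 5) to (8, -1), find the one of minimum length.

Arc-length functional: J[y] = ∫ sqrt(1 + (y')^2) dx.
Lagrangian L = sqrt(1 + (y')^2) has no explicit y dependence, so ∂L/∂y = 0 and the Euler-Lagrange equation gives
    d/dx( y' / sqrt(1 + (y')^2) ) = 0  ⇒  y' / sqrt(1 + (y')^2) = const.
Hence y' is constant, so y(x) is affine.
Fitting the endpoints (-3, 5) and (8, -1):
    slope m = ((-1) − 5) / (8 − (-3)) = -6/11,
    intercept c = 5 − m·(-3) = 37/11.
Extremal: y(x) = (-6/11) x + 37/11.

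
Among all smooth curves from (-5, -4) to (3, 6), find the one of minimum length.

Arc-length functional: J[y] = ∫ sqrt(1 + (y')^2) dx.
Lagrangian L = sqrt(1 + (y')^2) has no explicit y dependence, so ∂L/∂y = 0 and the Euler-Lagrange equation gives
    d/dx( y' / sqrt(1 + (y')^2) ) = 0  ⇒  y' / sqrt(1 + (y')^2) = const.
Hence y' is constant, so y(x) is affine.
Fitting the endpoints (-5, -4) and (3, 6):
    slope m = (6 − (-4)) / (3 − (-5)) = 5/4,
    intercept c = (-4) − m·(-5) = 9/4.
Extremal: y(x) = (5/4) x + 9/4.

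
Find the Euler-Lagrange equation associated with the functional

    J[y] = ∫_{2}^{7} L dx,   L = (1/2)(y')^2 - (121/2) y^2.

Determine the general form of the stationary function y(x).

The Lagrangian is L = (1/2)(y')^2 - (121/2) y^2.
∂L/∂y = -121y.
∂L/∂y' = y'.
The Euler-Lagrange equation d/dx(∂L/∂y') − ∂L/∂y = 0 becomes:
    y'' + 121 y = 0
General solution: y(x) = A sin(11x) + B cos(11x), where A and B are arbitrary constants fixed by the endpoint conditions.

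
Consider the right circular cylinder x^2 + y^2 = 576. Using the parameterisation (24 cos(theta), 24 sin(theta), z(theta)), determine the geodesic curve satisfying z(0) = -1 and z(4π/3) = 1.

Parameterise the cylinder of radius R = 24 as
    r(θ) = (24 cos θ, 24 sin θ, z(θ)).
The arc-length element is
    ds = sqrt(576 + (dz/dθ)^2) dθ,
so the Lagrangian is L = sqrt(576 + z'^2).
L depends on z' only, not on z or θ, so ∂L/∂z = 0 and
    ∂L/∂z' = z' / sqrt(576 + z'^2).
The Euler-Lagrange equation gives
    d/dθ( z' / sqrt(576 + z'^2) ) = 0,
so z' is constant. Integrating once:
    z(θ) = a θ + b,
a helix on the cylinder (a straight line when the cylinder is unrolled). The constants a, b are determined by the endpoint conditions.
With endpoint conditions z(0) = -1 and z(4π/3) = 1: from z(0) = b we get b = -1, and a·4π/3 + -1 = 1 gives a = 3/(2π), so
    z(θ) = (3/(2π)) θ − 1.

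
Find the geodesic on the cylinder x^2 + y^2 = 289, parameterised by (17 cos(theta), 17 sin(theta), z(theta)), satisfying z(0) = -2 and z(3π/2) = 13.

Parameterise the cylinder of radius R = 17 as
    r(θ) = (17 cos θ, 17 sin θ, z(θ)).
The arc-length element is
    ds = sqrt(289 + (dz/dθ)^2) dθ,
so the Lagrangian is L = sqrt(289 + z'^2).
L depends on z' only, not on z or θ, so ∂L/∂z = 0 and
    ∂L/∂z' = z' / sqrt(289 + z'^2).
The Euler-Lagrange equation gives
    d/dθ( z' / sqrt(289 + z'^2) ) = 0,
so z' is constant. Integrating once:
    z(θ) = a θ + b,
a helix on the cylinder (a straight line when the cylinder is unrolled). The constants a, b are determined by the endpoint conditions.
With endpoint conditions z(0) = -2 and z(3π/2) = 13: from z(0) = b we get b = -2, and a·3π/2 + -2 = 13 gives a = 10/π, so
    z(θ) = (10/π) θ − 2.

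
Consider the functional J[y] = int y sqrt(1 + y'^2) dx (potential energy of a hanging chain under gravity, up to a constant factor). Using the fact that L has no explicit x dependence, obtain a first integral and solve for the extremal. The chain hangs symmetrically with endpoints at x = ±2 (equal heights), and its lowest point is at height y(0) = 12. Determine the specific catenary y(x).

The Lagrangian L(y, y') = y sqrt(1 + y'^2) has no explicit x dependence, so the Beltrami identity applies:
    L − y' ∂L/∂y' = C.
Compute ∂L/∂y' = y · y' / sqrt(1 + y'^2). Then
    L − y' ∂L/∂y'
    = y sqrt(1 + y'^2) − y · y'^2 / sqrt(1 + y'^2)
    = y (1 + y'^2 − y'^2) / sqrt(1 + y'^2)
    = y / sqrt(1 + y'^2) = C.
Squaring gives y^2 = C^2 (1 + y'^2), i.e.
    y'^2 = y^2 / C^2 − 1.
Separating variables,
    dy / sqrt(y^2 − C^2) = dx / C,
and integrating gives arccosh(y / C) = (x − a)/C, so
    y(x) = C cosh((x − a)/C),
the catenary. The constants C and a are fixed by the two endpoint conditions (and, for the hanging-chain problem, the length constraint selects C).
Now fit the given data. The endpoints x = ±2 are symmetric at equal height, so the catenary is even about its minimum: a = 0 and y(x) = C cosh(x/C). The lowest point is y(0) = C cosh(0) = C, and we are told y(0) = 12, so C = 12. Therefore
    y(x) = 12 cosh(x/12),
and at the endpoints
    y(±2) = 12 cosh(2/12).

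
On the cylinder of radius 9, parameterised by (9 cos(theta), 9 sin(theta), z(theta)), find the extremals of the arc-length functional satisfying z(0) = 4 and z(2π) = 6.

Parameterise the cylinder of radius R = 9 as
    r(θ) = (9 cos θ, 9 sin θ, z(θ)).
The arc-length element is
    ds = sqrt(81 + (dz/dθ)^2) dθ,
so the Lagrangian is L = sqrt(81 + z'^2).
L depends on z' only, not on z or θ, so ∂L/∂z = 0 and
    ∂L/∂z' = z' / sqrt(81 + z'^2).
The Euler-Lagrange equation gives
    d/dθ( z' / sqrt(81 + z'^2) ) = 0,
so z' is constant. Integrating once:
    z(θ) = a θ + b,
a helix on the cylinder (a straight line when the cylinder is unrolled). The constants a, b are determined by the endpoint conditions.
With endpoint conditions z(0) = 4 and z(2π) = 6: from z(0) = b we get b = 4, and a·2π + 4 = 6 gives a = 1/π, so
    z(θ) = (1/π) θ + 4.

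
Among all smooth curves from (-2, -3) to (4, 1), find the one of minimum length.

Arc-length functional: J[y] = ∫ sqrt(1 + (y')^2) dx.
Lagrangian L = sqrt(1 + (y')^2) has no explicit y dependence, so ∂L/∂y = 0 and the Euler-Lagrange equation gives
    d/dx( y' / sqrt(1 + (y')^2) ) = 0  ⇒  y' / sqrt(1 + (y')^2) = const.
Hence y' is constant, so y(x) is affine.
Fitting the endpoints (-2, -3) and (4, 1):
    slope m = (1 − (-3)) / (4 − (-2)) = 2/3,
    intercept c = (-3) − m·(-2) = -5/3.
Extremal: y(x) = (2/3) x - 5/3.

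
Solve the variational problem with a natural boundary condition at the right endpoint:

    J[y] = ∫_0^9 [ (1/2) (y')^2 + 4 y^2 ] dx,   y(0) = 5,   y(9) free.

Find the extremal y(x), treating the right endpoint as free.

The Lagrangian L = (1/2) (y')^2 + 4 y^2 gives
    ∂L/∂y = 8 y,   ∂L/∂y' = y'.
Euler-Lagrange: y'' − 8 y = 0.
With k = sqrt(8), the general solution is
    y(x) = A cosh(sqrt(8) x) + B sinh(sqrt(8) x).
Fixed left endpoint y(0) = 5 ⇒ A = 5.
The right endpoint x = 9 is free, so the natural (transversality) condition is ∂L/∂y' |_{x=9} = 0, i.e. y'(9) = 0.
Compute y'(x) = A k sinh(k x) + B k cosh(k x), so
    y'(9) = A k sinh(k·9) + B k cosh(k·9) = 0
    ⇒ B = −A tanh(k·9) = − 5 tanh(sqrt(8)·9).
Therefore the extremal is
    y(x) = 5 cosh(sqrt(8) x) − 5 tanh(sqrt(8)·9) sinh(sqrt(8) x).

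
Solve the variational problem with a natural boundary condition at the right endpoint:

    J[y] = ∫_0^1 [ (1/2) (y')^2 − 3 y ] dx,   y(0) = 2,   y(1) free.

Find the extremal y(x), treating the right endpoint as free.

The Lagrangian L = (1/2) (y')^2 − 3 y gives
    ∂L/∂y = −3,   ∂L/∂y' = y'.
Euler-Lagrange: d/dx(y') − (−3) = 0, i.e. y'' + 3 = 0, so
    y(x) = −(3/2) x^2 + C1 x + C2.
Fixed left endpoint y(0) = 2 ⇒ C2 = 2.
The right endpoint x = 1 is free, so the natural (transversality) condition is ∂L/∂y' |_{x=1} = 0, i.e. y'(1) = 0.
Compute y'(x) = −3 x + C1, so y'(1) = −3 + C1 = 0 ⇒ C1 = 3.
Therefore the extremal is
    y(x) = −(3/2) x^2 + 3 x + 2.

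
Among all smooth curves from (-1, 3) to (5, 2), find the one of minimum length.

Arc-length functional: J[y] = ∫ sqrt(1 + (y')^2) dx.
Lagrangian L = sqrt(1 + (y')^2) has no explicit y dependence, so ∂L/∂y = 0 and the Euler-Lagrange equation gives
    d/dx( y' / sqrt(1 + (y')^2) ) = 0  ⇒  y' / sqrt(1 + (y')^2) = const.
Hence y' is constant, so y(x) is affine.
Fitting the endpoints (-1, 3) and (5, 2):
    slope m = (2 − 3) / (5 − (-1)) = -1/6,
    intercept c = 3 − m·(-1) = 17/6.
Extremal: y(x) = (-1/6) x + 17/6.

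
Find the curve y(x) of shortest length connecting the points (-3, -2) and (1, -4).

Arc-length functional: J[y] = ∫ sqrt(1 + (y')^2) dx.
Lagrangian L = sqrt(1 + (y')^2) has no explicit y dependence, so ∂L/∂y = 0 and the Euler-Lagrange equation gives
    d/dx( y' / sqrt(1 + (y')^2) ) = 0  ⇒  y' / sqrt(1 + (y')^2) = const.
Hence y' is constant, so y(x) is affine.
Fitting the endpoints (-3, -2) and (1, -4):
    slope m = ((-4) − (-2)) / (1 − (-3)) = -1/2,
    intercept c = (-2) − m·(-3) = -7/2.
Extremal: y(x) = (-1/2) x - 7/2.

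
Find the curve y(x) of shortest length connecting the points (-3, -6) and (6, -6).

Arc-length functional: J[y] = ∫ sqrt(1 + (y')^2) dx.
Lagrangian L = sqrt(1 + (y')^2) has no explicit y dependence, so ∂L/∂y = 0 and the Euler-Lagrange equation gives
    d/dx( y' / sqrt(1 + (y')^2) ) = 0  ⇒  y' / sqrt(1 + (y')^2) = const.
Hence y' is constant, so y(x) is affine.
Fitting the endpoints (-3, -6) and (6, -6):
    slope m = ((-6) − (-6)) / (6 − (-3)) = 0,
    intercept c = (-6) − m·(-3) = -6.
Extremal: y(x) = -6.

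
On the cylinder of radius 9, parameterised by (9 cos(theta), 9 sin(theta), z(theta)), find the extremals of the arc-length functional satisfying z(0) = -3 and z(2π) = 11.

Parameterise the cylinder of radius R = 9 as
    r(θ) = (9 cos θ, 9 sin θ, z(θ)).
The arc-length element is
    ds = sqrt(81 + (dz/dθ)^2) dθ,
so the Lagrangian is L = sqrt(81 + z'^2).
L depends on z' only, not on z or θ, so ∂L/∂z = 0 and
    ∂L/∂z' = z' / sqrt(81 + z'^2).
The Euler-Lagrange equation gives
    d/dθ( z' / sqrt(81 + z'^2) ) = 0,
so z' is constant. Integrating once:
    z(θ) = a θ + b,
a helix on the cylinder (a straight line when the cylinder is unrolled). The constants a, b are determined by the endpoint conditions.
With endpoint conditions z(0) = -3 and z(2π) = 11: from z(0) = b we get b = -3, and a·2π + -3 = 11 gives a = 7/π, so
    z(θ) = (7/π) θ − 3.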